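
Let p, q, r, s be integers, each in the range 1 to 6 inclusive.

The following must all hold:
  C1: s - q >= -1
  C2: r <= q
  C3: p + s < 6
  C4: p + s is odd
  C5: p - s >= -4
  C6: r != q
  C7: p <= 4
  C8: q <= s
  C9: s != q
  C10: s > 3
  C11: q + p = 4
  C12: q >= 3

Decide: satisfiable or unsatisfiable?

Try p = 1, q = 3, r = 1, s = 4.
Check constraint 1: s - q = 1; constraint 3: p + s = 5; constraint 5: p - s = -3. The remaining constraints are straightforward to verify.

Satisfiable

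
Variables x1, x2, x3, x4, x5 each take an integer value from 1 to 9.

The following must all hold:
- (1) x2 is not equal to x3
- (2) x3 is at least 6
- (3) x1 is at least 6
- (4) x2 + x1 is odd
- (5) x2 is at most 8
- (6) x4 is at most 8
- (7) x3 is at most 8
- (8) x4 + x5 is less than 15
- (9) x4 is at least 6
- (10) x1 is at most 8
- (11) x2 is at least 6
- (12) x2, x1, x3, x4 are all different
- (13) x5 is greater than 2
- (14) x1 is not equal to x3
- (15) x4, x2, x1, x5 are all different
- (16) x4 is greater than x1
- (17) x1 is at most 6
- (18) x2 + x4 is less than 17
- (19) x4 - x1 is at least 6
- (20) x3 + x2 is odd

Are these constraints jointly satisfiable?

Constraints 2, 3, 5, 6, 7, 9, 10, and 11 confine each of x2, x1, x3, x4 to the 3 values {6, …, 8}.
Constraint 12 requires all 4 of them to be distinct, but only 3 values are available — impossible by the pigeonhole principle.

Unsatisfiable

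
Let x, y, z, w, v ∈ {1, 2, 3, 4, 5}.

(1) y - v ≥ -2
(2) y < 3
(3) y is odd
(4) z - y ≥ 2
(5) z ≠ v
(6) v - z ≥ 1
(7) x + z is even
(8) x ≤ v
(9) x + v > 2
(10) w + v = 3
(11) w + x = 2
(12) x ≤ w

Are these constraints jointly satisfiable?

Constraints 1, 4, and 6 give y − v ≥ -2, v − z ≥ 1, z − y ≥ 2.
Adding all 3 inequalities: the left sides telescope to 0, and the right sides sum to (-2) + 1 + 2 = 1. So 0 ≥ 1, which is false.

Unsatisfiable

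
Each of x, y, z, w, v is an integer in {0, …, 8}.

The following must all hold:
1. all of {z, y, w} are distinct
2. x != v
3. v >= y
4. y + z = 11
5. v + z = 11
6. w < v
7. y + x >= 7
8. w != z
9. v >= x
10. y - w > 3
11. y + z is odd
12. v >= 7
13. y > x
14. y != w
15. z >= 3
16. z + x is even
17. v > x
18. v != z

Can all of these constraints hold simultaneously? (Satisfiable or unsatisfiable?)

The assignment x = 2, y = 7, z = 4, w = 2, v = 7 works:
  constraint 4 holds since y + z = 11.
  constraint 5 holds since v + z = 11.
The rest check out directly.

Satisfiable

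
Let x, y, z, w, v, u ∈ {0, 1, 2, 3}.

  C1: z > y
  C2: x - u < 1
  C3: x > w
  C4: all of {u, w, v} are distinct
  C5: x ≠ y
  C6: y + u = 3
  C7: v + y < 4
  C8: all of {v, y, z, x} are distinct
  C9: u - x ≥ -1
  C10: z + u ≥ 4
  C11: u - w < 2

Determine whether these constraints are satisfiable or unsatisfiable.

Satisfiable

Try x = 3, y = 0, z = 2, w = 2, v = 1, u = 3.
Check constraint 2: x - u = 0; constraint 6: y + u = 3. The remaining constraints are straightforward to verify.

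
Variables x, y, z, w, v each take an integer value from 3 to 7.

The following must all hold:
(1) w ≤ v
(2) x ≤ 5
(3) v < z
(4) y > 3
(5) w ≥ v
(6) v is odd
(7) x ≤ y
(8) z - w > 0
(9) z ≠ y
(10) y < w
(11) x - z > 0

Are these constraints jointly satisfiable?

Unsatisfiable

Constraints 1, 3, 7, 10, and 11 give z < x, x ≤ y, y < w, w ≤ v, v < z. Chaining: z < x ≤ y < w ≤ v < z, which forces z < z — impossible.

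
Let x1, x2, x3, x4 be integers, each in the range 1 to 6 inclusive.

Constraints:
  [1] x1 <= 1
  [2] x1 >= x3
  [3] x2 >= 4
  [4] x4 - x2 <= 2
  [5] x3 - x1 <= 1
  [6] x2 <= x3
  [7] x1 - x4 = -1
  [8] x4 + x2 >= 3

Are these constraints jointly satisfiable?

From constraints 3 and 6: x3 ≥ x2 and x2 ≥ 4, so x3 ≥ 4. From constraints 1 and 2: x3 ≤ x1 and x1 ≤ 1, so x3 ≤ 1. But 1 < 4, so no value of x3 works.

Unsatisfiable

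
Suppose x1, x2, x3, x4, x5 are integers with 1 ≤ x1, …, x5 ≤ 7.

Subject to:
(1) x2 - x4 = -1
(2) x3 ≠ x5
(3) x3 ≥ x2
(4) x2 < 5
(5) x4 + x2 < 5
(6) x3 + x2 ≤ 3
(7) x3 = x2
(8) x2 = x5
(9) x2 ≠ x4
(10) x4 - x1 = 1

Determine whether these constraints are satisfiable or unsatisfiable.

From constraints 7 and 8, x3 = x2 = x5, so x3 = x5. But constraint 2 says x3 ≠ x5. Contradiction.

Unsatisfiable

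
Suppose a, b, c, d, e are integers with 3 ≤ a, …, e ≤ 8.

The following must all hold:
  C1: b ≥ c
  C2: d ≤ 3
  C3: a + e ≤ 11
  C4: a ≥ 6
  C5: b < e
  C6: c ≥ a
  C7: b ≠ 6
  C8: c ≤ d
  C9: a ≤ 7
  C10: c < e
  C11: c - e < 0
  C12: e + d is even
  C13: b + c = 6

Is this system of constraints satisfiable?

From constraints 4 and 6: c ≥ a and a ≥ 6, so c ≥ 6. From constraints 2 and 8: c ≤ d and d ≤ 3, so c ≤ 3. But 3 < 6, so no value of c works.

Unsatisfiable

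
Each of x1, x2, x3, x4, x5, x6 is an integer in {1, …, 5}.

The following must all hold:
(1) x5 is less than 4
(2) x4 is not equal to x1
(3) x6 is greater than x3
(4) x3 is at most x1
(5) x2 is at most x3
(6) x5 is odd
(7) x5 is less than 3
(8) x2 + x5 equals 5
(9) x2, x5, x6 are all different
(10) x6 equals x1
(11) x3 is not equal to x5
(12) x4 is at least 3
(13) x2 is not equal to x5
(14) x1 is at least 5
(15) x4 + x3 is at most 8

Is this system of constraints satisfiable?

Satisfiable

Take x1 = 5, x2 = 4, x3 = 4, x4 = 3, x5 = 1, x6 = 5. Then constraint 8: x2 + x5 = 5; constraint 9: values 4, 1, 5 are distinct; constraint 15: x4 + x3 = 7, and every other listed constraint is also met.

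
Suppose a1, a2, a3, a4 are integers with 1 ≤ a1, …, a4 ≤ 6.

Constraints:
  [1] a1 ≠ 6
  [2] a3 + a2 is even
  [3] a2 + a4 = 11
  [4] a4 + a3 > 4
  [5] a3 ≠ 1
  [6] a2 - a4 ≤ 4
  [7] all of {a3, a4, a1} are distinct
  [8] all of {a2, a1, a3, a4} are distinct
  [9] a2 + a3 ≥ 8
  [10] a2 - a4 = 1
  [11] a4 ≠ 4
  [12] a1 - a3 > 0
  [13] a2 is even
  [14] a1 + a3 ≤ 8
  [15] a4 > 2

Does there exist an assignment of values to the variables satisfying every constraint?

Satisfiable

Try a1 = 3, a2 = 6, a3 = 2, a4 = 5.
Check constraint 3: a2 + a4 = 11; constraint 4: a4 + a3 = 7. The remaining constraints are straightforward to verify.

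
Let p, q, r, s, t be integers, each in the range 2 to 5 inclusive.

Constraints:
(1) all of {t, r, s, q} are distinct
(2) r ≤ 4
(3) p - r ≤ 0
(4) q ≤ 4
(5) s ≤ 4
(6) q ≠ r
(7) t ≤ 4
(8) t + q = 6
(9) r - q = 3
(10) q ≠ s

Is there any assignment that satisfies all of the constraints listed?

Constraints 2, 4, 5, and 7 confine each of t, r, s, q to the 3 values {2, …, 4} (the domain already gives each ≥ 2).
Constraint 1 requires all 4 of them to be distinct, but only 3 values are available — impossible by the pigeonhole principle.

Unsatisfiable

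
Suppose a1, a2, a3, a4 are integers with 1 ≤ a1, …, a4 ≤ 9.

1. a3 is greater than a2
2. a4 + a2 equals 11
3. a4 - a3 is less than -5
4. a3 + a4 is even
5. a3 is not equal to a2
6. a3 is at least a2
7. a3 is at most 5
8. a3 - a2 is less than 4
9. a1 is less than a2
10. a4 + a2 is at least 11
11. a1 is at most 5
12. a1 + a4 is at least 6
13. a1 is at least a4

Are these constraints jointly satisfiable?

From constraints 11 and 13: a4 ≤ a1 ≤ 5. From constraints 6 and 7: a2 ≤ a3 ≤ 5. Hence a4 + a2 ≤ 10. But constraint 10 requires a4 + a2 ≥ 11, and 11 > 10. Contradiction.

Unsatisfiable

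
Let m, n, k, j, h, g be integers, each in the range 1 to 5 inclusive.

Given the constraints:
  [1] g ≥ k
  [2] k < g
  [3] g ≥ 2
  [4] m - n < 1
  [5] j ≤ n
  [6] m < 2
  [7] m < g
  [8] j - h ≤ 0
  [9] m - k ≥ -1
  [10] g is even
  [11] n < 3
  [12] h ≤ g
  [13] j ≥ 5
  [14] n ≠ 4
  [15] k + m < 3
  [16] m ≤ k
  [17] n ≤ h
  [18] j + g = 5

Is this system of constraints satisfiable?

From constraint 13: j ≥ 5. From constraint 3: g ≥ 2. Hence j + g ≥ 7. But constraint 18 requires j + g = 5, and 5 < 7. Contradiction.

Unsatisfiable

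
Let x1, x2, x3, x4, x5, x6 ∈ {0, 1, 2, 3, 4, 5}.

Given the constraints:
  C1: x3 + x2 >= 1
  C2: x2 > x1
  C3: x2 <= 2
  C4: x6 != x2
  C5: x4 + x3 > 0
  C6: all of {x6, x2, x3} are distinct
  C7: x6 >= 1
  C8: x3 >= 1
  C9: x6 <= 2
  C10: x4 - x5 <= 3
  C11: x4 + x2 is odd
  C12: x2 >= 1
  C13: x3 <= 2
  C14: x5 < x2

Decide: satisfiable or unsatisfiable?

Constraints 3, 7, 8, 9, 12, and 13 confine each of x6, x2, x3 to the 2 values {1, 2}.
Constraint 6 requires all 3 of them to be distinct, but only 2 values are available — impossible by the pigeonhole principle.

Unsatisfiable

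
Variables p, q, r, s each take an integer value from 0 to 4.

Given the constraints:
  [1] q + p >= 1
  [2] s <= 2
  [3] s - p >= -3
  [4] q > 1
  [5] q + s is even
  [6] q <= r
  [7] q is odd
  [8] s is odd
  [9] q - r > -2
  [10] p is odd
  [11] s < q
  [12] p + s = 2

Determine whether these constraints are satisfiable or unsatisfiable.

One satisfying assignment is p = 1, q = 3, r = 3, s = 1.
For the less obvious constraints — constraint 1: q + p = 4; constraint 3: s - p = 0 — and the others hold by inspection.

Satisfiable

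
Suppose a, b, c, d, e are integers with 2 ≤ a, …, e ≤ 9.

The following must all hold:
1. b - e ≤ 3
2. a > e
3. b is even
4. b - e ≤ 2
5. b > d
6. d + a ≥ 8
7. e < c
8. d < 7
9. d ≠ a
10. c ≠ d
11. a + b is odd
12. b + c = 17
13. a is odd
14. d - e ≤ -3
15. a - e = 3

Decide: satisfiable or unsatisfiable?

Satisfiable

Try a = 9, b = 8, c = 9, d = 2, e = 6.
Check constraint 1: b - e = 2; constraint 4: b - e = 2. The remaining constraints are straightforward to verify.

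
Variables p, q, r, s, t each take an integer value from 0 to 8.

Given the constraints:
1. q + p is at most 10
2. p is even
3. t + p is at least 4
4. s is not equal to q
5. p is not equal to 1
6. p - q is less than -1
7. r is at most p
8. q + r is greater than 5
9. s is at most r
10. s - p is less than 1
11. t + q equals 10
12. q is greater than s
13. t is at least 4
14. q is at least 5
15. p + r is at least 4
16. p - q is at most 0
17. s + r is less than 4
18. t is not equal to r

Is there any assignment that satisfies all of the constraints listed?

Satisfiable

One satisfying assignment is p = 2, q = 5, r = 2, s = 0, t = 5.
For the less obvious constraints — constraint 1: q + p = 7; constraint 3: t + p = 7 — and the others hold by inspection.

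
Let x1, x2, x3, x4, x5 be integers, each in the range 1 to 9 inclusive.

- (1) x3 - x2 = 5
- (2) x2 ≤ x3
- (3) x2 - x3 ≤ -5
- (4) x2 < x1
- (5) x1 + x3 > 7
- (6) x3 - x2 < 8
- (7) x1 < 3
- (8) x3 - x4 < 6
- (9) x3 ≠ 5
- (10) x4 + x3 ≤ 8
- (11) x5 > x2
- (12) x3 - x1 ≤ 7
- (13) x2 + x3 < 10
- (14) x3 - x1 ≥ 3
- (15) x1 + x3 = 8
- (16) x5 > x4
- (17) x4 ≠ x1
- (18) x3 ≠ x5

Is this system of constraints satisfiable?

Satisfiable

Setting (x1, x2, x3, x4, x5) = (2, 1, 6, 1, 7) satisfies everything: constraint 1: x3 - x2 = 5; constraint 3: x2 - x3 = -5, and the others follow.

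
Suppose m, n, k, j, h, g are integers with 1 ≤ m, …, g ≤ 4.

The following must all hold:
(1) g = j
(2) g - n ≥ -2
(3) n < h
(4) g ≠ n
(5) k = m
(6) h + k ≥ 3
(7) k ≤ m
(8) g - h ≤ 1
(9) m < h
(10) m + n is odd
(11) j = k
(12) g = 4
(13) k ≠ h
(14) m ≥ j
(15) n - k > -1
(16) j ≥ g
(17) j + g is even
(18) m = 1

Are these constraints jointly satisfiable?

Constraint 12 fixes g = 4 and constraint 18 fixes m = 1. Constraints 1, 5, and 11 give g = j = k = m, so g = m. But 4 ≠ 1 — contradiction.

Unsatisfiable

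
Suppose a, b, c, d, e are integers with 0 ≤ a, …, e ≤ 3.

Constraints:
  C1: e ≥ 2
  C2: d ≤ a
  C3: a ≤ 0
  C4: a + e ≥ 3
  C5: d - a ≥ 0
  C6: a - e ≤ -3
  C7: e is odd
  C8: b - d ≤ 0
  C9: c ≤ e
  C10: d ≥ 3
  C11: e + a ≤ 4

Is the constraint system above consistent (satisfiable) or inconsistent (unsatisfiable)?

From constraint 1: e ≥ 2. From constraints 2 and 10: a ≥ d ≥ 3. Hence e + a ≥ 5. But constraint 11 requires e + a ≤ 4, and 4 < 5. Contradiction.

Unsatisfiable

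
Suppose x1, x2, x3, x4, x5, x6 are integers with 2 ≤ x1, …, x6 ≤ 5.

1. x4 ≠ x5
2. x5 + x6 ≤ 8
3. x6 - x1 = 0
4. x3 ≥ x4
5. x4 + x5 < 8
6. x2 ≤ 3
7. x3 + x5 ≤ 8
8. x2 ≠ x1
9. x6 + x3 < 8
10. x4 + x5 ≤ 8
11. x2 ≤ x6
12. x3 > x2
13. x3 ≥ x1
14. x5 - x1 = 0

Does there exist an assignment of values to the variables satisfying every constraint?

Try x1 = 3, x2 = 2, x3 = 4, x4 = 4, x5 = 3, x6 = 3.
Check constraint 2: x5 + x6 = 6; constraint 3: x6 - x1 = 0; constraint 5: x4 + x5 = 7. The remaining constraints are straightforward to verify.

Satisfiable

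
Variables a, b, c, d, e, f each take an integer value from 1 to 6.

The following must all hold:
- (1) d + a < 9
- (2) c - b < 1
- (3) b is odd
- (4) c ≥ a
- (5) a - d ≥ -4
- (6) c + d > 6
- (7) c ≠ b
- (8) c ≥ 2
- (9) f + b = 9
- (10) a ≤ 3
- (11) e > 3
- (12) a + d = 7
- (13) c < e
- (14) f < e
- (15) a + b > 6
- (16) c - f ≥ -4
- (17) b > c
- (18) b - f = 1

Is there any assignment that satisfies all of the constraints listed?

Satisfiable

Setting (a, b, c, d, e, f) = (2, 5, 3, 5, 6, 4) satisfies everything: constraint 1: d + a = 7; constraint 2: c - b = -2, and the others follow.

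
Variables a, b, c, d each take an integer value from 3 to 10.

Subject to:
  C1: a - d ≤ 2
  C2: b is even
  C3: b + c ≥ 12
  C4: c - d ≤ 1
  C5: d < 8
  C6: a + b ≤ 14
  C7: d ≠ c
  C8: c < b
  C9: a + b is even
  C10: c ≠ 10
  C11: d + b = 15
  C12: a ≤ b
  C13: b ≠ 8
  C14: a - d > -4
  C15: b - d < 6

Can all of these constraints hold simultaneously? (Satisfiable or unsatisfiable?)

Satisfiable

The assignment a = 4, b = 10, c = 4, d = 5 works:
  constraint 1 holds since a - d = -1.
  constraint 3 holds since b + c = 14.
  constraint 4 holds since c - d = -1.
The rest check out directly.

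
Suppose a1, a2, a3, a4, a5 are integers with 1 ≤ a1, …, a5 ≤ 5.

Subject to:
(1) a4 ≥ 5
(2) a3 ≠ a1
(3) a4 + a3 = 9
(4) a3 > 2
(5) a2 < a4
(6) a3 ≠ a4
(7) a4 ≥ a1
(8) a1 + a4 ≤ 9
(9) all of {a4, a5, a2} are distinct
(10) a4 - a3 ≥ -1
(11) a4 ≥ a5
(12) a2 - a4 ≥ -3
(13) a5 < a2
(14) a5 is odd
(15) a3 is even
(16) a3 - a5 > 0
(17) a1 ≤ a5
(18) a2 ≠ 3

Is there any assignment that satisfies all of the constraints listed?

Satisfiable

Setting (a1, a2, a3, a4, a5) = (1, 4, 4, 5, 3) satisfies everything: constraint 3: a4 + a3 = 9; constraint 8: a1 + a4 = 6, and the others follow.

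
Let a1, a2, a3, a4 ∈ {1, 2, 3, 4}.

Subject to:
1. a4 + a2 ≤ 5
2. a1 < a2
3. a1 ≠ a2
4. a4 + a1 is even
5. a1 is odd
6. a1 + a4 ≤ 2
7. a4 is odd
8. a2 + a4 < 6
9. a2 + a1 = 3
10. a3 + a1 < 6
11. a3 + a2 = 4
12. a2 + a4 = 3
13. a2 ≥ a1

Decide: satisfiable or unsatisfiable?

Setting (a1, a2, a3, a4) = (1, 2, 2, 1) satisfies everything: constraint 1: a4 + a2 = 3; constraint 6: a1 + a4 = 2; constraint 8: a2 + a4 = 3, and the others follow.

Satisfiable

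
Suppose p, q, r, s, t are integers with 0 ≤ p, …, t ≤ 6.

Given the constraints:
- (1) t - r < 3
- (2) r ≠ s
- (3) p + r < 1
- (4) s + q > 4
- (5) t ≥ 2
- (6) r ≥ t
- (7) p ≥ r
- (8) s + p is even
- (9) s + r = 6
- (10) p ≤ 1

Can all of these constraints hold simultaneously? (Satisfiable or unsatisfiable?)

Unsatisfiable

From constraints 5 and 6: r ≥ t and t ≥ 2, so r ≥ 2. From constraints 7 and 10: r ≤ p and p ≤ 1, so r ≤ 1. But 1 < 2, so no value of r works.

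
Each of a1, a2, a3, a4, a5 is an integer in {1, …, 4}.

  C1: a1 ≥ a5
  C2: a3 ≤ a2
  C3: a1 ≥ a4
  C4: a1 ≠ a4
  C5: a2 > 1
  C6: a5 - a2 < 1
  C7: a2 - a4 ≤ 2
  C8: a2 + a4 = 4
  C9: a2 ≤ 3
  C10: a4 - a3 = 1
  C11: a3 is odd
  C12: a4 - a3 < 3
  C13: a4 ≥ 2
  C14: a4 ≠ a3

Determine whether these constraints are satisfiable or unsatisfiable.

Satisfiable

Try a1 = 3, a2 = 2, a3 = 1, a4 = 2, a5 = 1.
Check constraint 6: a5 - a2 = -1; constraint 7: a2 - a4 = 0; constraint 8: a2 + a4 = 4. The remaining constraints are straightforward to verify.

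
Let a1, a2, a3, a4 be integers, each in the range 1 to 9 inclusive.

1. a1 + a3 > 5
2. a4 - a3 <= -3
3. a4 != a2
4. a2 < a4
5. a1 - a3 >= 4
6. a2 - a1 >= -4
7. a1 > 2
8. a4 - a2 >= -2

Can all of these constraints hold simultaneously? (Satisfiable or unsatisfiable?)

Constraints 2, 5, 6, and 8 give a1 − a3 ≥ 4, a3 − a4 ≥ 3, a4 − a2 ≥ -2, a2 − a1 ≥ -4.
Adding all 4 inequalities: the left sides telescope to 0, and the right sides sum to 4 + 3 + (-2) + (-4) = 1. So 0 ≥ 1, which is false.

Unsatisfiable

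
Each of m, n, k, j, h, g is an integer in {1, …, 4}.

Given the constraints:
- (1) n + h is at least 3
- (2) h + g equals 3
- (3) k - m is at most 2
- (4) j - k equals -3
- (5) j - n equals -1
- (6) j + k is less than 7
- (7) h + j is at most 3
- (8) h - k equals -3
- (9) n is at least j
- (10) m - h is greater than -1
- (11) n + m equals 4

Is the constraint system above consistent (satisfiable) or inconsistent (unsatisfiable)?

Satisfiable

Setting (m, n, k, j, h, g) = (2, 2, 4, 1, 1, 2) satisfies everything: constraint 1: n + h = 3; constraint 2: h + g = 3, and the others follow.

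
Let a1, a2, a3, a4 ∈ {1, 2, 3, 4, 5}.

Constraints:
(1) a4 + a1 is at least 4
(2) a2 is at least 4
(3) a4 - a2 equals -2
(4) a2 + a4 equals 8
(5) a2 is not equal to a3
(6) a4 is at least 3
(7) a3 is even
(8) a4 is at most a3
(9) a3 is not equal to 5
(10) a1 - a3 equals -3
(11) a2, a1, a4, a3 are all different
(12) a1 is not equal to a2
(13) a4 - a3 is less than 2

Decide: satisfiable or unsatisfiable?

Satisfiable

One satisfying assignment is a1 = 1, a2 = 5, a3 = 4, a4 = 3.
For the less obvious constraints — constraint 1: a4 + a1 = 4; constraint 3: a4 - a2 = -2; constraint 4: a2 + a4 = 8 — and the others hold by inspection.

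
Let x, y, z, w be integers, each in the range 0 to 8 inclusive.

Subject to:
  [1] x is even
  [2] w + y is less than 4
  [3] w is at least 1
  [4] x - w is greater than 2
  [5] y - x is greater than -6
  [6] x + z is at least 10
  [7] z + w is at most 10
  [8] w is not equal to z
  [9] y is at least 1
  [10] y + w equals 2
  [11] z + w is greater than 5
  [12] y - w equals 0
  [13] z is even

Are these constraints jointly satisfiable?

Satisfiable

Setting (x, y, z, w) = (6, 1, 6, 1) satisfies everything: constraint 2: w + y = 2; constraint 4: x - w = 5; constraint 5: y - x = -5, and the others follow.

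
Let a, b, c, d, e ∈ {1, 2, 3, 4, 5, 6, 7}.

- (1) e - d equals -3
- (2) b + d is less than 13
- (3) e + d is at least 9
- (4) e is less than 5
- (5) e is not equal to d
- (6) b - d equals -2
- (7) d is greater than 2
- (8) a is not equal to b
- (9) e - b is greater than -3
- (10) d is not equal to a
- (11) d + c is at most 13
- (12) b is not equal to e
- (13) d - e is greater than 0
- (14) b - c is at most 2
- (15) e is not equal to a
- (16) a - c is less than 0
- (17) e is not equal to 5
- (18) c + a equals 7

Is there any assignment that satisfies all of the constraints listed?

Satisfiable

Take a = 2, b = 5, c = 5, d = 7, e = 4. Then constraint 1: e - d = -3; constraint 2: b + d = 12; constraint 3: e + d = 11, and every other listed constraint is also met.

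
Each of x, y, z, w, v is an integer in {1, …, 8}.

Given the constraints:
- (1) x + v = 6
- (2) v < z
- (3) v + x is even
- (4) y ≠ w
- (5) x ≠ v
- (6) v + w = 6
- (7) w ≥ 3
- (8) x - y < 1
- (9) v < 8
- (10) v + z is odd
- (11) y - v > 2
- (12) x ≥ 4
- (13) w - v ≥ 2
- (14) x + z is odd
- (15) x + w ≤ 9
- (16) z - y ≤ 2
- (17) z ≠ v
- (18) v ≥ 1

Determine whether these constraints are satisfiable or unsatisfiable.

One satisfying assignment is x = 4, y = 6, z = 7, w = 4, v = 2.
For the less obvious constraints — constraint 1: x + v = 6; constraint 6: v + w = 6; constraint 8: x - y = -2 — and the others hold by inspection.

Satisfiable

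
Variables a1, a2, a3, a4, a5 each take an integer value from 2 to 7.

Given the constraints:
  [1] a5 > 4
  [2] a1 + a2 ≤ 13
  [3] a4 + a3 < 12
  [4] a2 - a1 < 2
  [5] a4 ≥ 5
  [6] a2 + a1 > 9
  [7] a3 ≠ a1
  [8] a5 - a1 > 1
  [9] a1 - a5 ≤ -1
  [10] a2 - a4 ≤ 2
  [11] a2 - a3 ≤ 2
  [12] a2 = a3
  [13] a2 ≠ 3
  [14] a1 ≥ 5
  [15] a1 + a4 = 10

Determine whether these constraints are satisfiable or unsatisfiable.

Satisfiable

Try a1 = 5, a2 = 6, a3 = 6, a4 = 5, a5 = 7.
Check constraint 2: a1 + a2 = 11; constraint 3: a4 + a3 = 11; constraint 4: a2 - a1 = 1. The remaining constraints are straightforward to verify.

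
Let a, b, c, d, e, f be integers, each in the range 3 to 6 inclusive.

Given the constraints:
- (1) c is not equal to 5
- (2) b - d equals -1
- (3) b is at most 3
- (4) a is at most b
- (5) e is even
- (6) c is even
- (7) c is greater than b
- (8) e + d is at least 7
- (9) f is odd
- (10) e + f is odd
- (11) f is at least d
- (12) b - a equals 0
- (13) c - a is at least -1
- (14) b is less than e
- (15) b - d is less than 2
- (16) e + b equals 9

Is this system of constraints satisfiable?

Satisfiable

One satisfying assignment is a = 3, b = 3, c = 4, d = 4, e = 6, f = 5.
For the less obvious constraints — constraint 2: b - d = -1; constraint 8: e + d = 10 — and the others hold by inspection.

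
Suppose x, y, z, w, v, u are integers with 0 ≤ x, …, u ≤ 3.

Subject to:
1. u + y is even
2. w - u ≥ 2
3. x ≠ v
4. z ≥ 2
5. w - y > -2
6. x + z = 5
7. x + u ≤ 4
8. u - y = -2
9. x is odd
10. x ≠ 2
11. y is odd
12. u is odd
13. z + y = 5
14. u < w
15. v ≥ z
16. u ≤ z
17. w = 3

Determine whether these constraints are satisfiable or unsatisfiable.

Setting (x, y, z, w, v, u) = (3, 3, 2, 3, 2, 1) satisfies everything: constraint 2: w - u = 2; constraint 5: w - y = 0, and the others follow.

Satisfiable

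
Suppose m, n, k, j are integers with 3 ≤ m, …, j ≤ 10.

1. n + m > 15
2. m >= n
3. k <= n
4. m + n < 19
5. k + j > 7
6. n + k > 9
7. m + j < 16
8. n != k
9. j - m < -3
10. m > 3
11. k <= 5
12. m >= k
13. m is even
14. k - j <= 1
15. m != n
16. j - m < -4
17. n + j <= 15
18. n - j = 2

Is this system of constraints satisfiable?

Satisfiable

One satisfying assignment is m = 10, n = 7, k = 5, j = 5.
For the less obvious constraints — constraint 1: n + m = 17; constraint 4: m + n = 17 — and the others hold by inspection.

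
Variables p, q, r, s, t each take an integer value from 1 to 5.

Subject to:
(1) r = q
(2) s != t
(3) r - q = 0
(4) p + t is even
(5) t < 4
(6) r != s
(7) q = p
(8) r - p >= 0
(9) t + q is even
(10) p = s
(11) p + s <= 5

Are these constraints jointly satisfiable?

Unsatisfiable

From constraints 1, 7, and 10, r = q = p = s, so r = s. But constraint 6 says r ≠ s. Contradiction.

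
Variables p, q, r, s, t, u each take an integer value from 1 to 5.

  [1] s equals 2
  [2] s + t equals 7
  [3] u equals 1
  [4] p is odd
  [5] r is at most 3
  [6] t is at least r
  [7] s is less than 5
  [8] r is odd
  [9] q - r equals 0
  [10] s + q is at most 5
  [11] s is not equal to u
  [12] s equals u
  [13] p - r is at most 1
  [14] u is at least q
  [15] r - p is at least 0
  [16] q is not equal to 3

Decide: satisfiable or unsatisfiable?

Constraint 1 fixes s = 2 and constraint 3 fixes u = 1, but constraint 12 requires s = u. Since 2 ≠ 1, contradiction.

Unsatisfiable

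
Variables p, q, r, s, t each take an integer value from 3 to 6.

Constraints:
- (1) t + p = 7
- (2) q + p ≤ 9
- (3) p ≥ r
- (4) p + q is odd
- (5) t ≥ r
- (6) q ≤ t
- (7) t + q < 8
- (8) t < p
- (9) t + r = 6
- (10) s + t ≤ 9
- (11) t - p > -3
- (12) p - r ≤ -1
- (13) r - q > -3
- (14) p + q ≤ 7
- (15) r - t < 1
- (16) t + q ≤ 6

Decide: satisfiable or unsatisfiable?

Unsatisfiable

Constraints 5, 8, and 12 give t < p, p < r, r ≤ t. Chaining: t < p < r ≤ t, which forces t < t — impossible.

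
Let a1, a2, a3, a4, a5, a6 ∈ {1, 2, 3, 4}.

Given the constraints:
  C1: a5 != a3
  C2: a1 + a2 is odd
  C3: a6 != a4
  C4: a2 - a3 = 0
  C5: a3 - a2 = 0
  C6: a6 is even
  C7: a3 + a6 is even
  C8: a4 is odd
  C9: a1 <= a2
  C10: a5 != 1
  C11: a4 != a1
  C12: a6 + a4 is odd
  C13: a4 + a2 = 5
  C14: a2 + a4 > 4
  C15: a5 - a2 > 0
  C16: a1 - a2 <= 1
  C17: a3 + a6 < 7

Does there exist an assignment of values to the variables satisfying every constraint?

The assignment a1 = 1, a2 = 2, a3 = 2, a4 = 3, a5 = 3, a6 = 2 works:
  constraint 4 holds since a2 - a3 = 0.
  constraint 5 holds since a3 - a2 = 0.
The rest check out directly.

Satisfiable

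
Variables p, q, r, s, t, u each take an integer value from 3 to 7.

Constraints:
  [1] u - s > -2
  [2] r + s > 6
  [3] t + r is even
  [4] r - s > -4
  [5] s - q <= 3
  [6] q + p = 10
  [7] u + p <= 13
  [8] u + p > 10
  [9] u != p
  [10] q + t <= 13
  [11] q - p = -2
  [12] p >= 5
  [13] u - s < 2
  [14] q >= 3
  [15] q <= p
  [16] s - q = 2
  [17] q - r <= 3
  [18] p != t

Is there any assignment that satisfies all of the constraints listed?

One satisfying assignment is p = 6, q = 4, r = 3, s = 6, t = 7, u = 5.
For the less obvious constraints — constraint 1: u - s = -1; constraint 2: r + s = 9 — and the others hold by inspection.

Satisfiable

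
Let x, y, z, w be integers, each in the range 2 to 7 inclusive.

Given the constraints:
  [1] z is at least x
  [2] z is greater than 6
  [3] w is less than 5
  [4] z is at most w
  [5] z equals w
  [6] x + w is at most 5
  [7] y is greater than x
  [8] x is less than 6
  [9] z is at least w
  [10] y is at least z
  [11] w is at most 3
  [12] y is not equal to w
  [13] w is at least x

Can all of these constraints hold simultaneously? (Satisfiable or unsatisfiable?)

From constraint 2: z ≥ 7. From constraints 4 and 11: z ≤ w and w ≤ 3, so z ≤ 3. But 3 < 7, so no value of z works.

Unsatisfiable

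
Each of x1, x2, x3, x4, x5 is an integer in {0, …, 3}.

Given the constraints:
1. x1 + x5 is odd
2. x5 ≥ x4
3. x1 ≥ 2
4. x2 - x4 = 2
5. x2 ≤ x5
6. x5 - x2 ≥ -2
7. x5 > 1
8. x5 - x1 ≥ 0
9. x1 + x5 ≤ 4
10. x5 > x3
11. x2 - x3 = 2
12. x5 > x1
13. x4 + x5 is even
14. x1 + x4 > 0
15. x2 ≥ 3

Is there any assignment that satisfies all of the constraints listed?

From constraint 3: x1 ≥ 2. From constraints 5 and 15: x5 ≥ x2 ≥ 3. Hence x1 + x5 ≥ 5. But constraint 9 requires x1 + x5 ≤ 4, and 4 < 5. Contradiction.

Unsatisfiable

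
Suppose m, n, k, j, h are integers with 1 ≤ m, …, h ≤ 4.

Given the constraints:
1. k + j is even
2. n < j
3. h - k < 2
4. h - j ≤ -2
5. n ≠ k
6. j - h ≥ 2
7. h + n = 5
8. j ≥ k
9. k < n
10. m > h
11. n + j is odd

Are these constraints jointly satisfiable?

Try m = 3, n = 3, k = 2, j = 4, h = 2.
Check constraint 3: h - k = 0; constraint 4: h - j = -2; constraint 6: j - h = 2. The remaining constraints are straightforward to verify.

Satisfiable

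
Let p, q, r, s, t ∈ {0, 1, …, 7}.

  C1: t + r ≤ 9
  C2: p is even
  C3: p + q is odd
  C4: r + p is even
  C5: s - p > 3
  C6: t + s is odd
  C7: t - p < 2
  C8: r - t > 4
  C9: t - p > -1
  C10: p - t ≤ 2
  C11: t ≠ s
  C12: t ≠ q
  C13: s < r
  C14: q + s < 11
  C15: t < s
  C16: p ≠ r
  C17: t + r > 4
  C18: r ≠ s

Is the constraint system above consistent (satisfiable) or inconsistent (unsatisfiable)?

The assignment p = 0, q = 5, r = 6, s = 4, t = 1 works:
  constraint 1 holds since t + r = 7.
  constraint 5 holds since s - p = 4.
  constraint 7 holds since t - p = 1.
The rest check out directly.

Satisfiable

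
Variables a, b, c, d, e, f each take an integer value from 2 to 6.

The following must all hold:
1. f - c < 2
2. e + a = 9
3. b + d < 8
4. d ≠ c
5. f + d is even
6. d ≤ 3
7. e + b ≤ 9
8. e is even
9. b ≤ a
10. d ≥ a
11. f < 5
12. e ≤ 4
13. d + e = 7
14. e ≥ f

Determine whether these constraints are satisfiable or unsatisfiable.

Unsatisfiable

From constraint 12: e ≤ 4. From constraints 6 and 10: a ≤ d ≤ 3. Hence e + a ≤ 7. But constraint 2 requires e + a = 9, and 9 > 7. Contradiction.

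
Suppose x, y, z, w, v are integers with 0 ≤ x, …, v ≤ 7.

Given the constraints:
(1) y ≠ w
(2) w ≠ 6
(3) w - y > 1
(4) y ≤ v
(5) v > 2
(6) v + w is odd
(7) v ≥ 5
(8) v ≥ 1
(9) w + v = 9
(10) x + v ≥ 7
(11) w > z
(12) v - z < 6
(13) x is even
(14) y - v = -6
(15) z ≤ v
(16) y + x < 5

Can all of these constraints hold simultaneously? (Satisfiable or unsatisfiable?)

Try x = 4, y = 0, z = 1, w = 3, v = 6.
Check constraint 3: w - y = 3; constraint 9: w + v = 9; constraint 10: x + v = 10. The remaining constraints are straightforward to verify.

Satisfiable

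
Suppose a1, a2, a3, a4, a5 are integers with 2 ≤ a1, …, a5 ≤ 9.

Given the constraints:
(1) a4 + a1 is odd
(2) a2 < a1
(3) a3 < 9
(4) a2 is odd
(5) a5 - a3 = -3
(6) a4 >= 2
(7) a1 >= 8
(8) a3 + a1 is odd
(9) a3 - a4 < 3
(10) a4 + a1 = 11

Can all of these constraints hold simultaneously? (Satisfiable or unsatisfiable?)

Satisfiable

The assignment a1 = 8, a2 = 5, a3 = 5, a4 = 3, a5 = 2 works:
  constraint 5 holds since a5 - a3 = -3.
  constraint 9 holds since a3 - a4 = 2.
  constraint 10 holds since a4 + a1 = 11.
The rest check out directly.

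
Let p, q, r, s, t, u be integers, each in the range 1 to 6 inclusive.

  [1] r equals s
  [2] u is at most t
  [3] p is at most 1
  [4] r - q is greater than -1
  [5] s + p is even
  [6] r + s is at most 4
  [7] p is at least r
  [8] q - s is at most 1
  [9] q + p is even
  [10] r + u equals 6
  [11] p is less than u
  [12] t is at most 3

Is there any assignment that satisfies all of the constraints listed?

From constraints 3 and 7: r ≤ p ≤ 1. From constraints 2 and 12: u ≤ t ≤ 3. Hence r + u ≤ 4. But constraint 10 requires r + u = 6, and 6 > 4. Contradiction.

Unsatisfiable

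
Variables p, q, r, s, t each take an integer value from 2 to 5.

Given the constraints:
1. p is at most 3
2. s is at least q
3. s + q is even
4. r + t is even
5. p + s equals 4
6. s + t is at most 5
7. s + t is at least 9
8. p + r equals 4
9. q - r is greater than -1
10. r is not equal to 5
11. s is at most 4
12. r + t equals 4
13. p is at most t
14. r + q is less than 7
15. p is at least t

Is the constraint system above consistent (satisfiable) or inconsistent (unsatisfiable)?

From constraint 11: s ≤ 4. From constraints 1 and 15: t ≤ p ≤ 3. Hence s + t ≤ 7. But constraint 7 requires s + t ≥ 9, and 9 > 7. Contradiction.

Unsatisfiable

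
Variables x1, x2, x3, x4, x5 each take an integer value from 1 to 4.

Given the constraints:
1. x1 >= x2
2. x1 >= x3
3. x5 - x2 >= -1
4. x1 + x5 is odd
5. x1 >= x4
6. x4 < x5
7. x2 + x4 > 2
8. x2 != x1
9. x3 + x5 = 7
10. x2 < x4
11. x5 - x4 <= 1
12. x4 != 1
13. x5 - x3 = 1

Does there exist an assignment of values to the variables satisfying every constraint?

The assignment x1 = 3, x2 = 2, x3 = 3, x4 = 3, x5 = 4 works:
  constraint 3 holds since x5 - x2 = 2.
  constraint 7 holds since x2 + x4 = 5.
The rest check out directly.

Satisfiable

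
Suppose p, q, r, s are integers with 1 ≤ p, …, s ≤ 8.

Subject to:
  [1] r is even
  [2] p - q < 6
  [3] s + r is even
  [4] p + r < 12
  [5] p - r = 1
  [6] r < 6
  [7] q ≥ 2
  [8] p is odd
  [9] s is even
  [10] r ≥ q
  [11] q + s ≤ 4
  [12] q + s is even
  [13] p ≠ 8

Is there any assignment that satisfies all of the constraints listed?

Satisfiable

Setting (p, q, r, s) = (5, 2, 4, 2) satisfies everything: constraint 2: p - q = 3; constraint 4: p + r = 9, and the others follow.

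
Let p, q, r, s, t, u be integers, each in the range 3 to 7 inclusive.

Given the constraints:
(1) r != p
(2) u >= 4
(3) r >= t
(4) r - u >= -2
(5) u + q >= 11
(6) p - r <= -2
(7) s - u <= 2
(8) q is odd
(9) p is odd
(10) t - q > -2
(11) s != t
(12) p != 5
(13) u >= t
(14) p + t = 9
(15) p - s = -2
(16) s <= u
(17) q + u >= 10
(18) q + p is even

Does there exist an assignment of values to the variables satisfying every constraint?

One satisfying assignment is p = 3, q = 7, r = 7, s = 5, t = 6, u = 6.
For the less obvious constraints — constraint 4: r - u = 1; constraint 5: u + q = 13 — and the others hold by inspection.

Satisfiable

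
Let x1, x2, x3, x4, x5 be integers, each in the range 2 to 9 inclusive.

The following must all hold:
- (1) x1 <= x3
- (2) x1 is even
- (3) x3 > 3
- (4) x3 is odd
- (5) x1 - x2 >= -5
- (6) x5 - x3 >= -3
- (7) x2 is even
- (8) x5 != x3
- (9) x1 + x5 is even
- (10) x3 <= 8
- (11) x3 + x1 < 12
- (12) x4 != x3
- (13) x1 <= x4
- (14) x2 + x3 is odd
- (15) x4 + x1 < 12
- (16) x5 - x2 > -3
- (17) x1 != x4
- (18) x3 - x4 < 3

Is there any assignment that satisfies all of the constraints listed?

Take x1 = 4, x2 = 6, x3 = 7, x4 = 5, x5 = 6. Then constraint 5: x1 - x2 = -2; constraint 6: x5 - x3 = -1, and every other listed constraint is also met.

Satisfiable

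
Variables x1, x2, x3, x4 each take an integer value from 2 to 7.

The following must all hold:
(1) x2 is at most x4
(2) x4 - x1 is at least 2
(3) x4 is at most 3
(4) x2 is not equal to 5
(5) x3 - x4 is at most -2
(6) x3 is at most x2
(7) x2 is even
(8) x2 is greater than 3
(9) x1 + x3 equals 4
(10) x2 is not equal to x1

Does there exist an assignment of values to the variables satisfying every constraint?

Unsatisfiable

From constraint 8: x2 ≥ 4. From constraints 1 and 3: x2 ≤ x4 and x4 ≤ 3, so x2 ≤ 3. But 3 < 4, so no value of x2 works.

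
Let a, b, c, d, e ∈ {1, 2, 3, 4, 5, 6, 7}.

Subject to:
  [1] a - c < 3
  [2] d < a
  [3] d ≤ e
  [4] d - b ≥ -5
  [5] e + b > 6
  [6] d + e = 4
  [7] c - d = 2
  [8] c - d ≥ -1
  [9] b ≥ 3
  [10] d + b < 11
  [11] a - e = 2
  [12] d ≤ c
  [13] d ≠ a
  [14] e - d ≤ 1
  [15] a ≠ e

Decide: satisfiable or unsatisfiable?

Satisfiable

One satisfying assignment is a = 4, b = 7, c = 4, d = 2, e = 2.
For the less obvious constraints — constraint 1: a - c = 0; constraint 4: d - b = -5; constraint 5: e + b = 9 — and the others hold by inspection.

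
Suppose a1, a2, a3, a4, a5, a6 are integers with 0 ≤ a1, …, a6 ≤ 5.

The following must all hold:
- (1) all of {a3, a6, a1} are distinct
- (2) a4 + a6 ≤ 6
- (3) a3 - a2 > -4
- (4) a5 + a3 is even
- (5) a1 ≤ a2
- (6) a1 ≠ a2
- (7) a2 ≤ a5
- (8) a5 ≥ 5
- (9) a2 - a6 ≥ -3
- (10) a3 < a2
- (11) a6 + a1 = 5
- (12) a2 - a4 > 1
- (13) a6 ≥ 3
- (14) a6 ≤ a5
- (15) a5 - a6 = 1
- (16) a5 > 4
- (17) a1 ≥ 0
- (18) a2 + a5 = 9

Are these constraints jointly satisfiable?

Satisfiable

The assignment a1 = 1, a2 = 4, a3 = 3, a4 = 2, a5 = 5, a6 = 4 works:
  constraint 2 holds since a4 + a6 = 6.
  constraint 3 holds since a3 - a2 = -1.
The rest check out directly.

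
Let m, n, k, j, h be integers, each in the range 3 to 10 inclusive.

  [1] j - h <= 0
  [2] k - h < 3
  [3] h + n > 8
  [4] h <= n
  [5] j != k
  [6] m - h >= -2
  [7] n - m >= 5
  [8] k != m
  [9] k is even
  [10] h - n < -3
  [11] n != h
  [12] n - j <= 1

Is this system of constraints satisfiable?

Unsatisfiable

Constraints 1, 6, 7, and 12 give n − m ≥ 5, m − h ≥ -2, h − j ≥ 0, j − n ≥ -1.
Adding all 4 inequalities: the left sides telescope to 0, and the right sides sum to 5 + (-2) + 0 + (-1) = 2. So 0 ≥ 2, which is false.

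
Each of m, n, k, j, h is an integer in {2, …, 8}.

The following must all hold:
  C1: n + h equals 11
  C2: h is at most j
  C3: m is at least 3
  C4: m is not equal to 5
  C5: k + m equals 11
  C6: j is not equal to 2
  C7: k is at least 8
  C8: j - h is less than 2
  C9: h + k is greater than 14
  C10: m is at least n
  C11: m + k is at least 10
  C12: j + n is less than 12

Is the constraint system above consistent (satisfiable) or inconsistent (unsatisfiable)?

Satisfiable

Try m = 3, n = 3, k = 8, j = 8, h = 8.
Check constraint 1: n + h = 11; constraint 5: k + m = 11. The remaining constraints are straightforward to verify.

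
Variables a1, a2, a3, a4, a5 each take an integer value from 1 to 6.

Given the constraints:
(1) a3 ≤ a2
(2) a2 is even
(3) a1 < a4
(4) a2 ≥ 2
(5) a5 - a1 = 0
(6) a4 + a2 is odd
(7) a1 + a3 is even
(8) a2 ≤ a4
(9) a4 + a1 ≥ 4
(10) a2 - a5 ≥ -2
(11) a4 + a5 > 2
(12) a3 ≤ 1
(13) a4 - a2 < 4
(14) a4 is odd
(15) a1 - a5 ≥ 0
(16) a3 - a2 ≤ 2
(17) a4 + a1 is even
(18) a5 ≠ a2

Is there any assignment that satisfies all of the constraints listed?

Satisfiable

One satisfying assignment is a1 = 1, a2 = 2, a3 = 1, a4 = 3, a5 = 1.
For the less obvious constraints — constraint 5: a5 - a1 = 0; constraint 9: a4 + a1 = 4; constraint 10: a2 - a5 = 1 — and the others hold by inspection.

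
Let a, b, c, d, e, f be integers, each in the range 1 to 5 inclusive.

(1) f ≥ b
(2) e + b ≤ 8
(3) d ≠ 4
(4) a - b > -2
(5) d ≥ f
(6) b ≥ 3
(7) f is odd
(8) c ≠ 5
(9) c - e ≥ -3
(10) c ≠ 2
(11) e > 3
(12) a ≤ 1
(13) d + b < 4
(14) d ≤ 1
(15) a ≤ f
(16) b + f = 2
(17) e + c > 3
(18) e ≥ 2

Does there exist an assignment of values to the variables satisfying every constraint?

Unsatisfiable

From constraints 1 and 6: f ≥ b and b ≥ 3, so f ≥ 3. From constraints 5 and 14: f ≤ d and d ≤ 1, so f ≤ 1. But 1 < 3, so no value of f works.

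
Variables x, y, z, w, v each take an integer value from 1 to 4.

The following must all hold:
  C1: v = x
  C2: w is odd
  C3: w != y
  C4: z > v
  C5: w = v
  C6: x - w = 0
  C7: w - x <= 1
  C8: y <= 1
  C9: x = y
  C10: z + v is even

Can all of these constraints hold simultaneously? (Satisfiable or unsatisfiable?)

From constraints 1, 5, and 9, w = v = x = y, so w = y. But constraint 3 says w ≠ y. Contradiction.

Unsatisfiable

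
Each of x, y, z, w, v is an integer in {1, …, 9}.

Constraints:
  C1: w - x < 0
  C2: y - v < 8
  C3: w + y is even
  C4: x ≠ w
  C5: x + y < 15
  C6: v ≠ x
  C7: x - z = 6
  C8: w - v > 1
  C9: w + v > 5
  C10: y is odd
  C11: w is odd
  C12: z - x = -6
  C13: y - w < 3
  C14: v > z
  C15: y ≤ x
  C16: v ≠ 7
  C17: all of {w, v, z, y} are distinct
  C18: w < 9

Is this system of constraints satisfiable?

Setting (x, y, z, w, v) = (7, 7, 1, 5, 2) satisfies everything: constraint 1: w - x = -2; constraint 2: y - v = 5, and the others follow.

Satisfiable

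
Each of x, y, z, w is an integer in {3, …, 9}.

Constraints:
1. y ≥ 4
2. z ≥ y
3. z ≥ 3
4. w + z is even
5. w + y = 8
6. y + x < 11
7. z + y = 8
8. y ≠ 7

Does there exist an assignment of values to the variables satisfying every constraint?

Try x = 4, y = 4, z = 4, w = 4.
Check constraint 5: w + y = 8; constraint 6: y + x = 8; constraint 7: z + y = 8. The remaining constraints are straightforward to verify.

Satisfiable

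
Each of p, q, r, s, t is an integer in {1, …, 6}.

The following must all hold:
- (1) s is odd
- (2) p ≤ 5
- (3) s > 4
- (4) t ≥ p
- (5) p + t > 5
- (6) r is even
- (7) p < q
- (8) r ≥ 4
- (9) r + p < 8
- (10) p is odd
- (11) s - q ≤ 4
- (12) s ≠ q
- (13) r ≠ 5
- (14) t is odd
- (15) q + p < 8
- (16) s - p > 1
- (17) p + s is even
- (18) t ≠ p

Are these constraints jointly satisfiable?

Satisfiable

One satisfying assignment is p = 1, q = 4, r = 6, s = 5, t = 5.
For the less obvious constraints — constraint 5: p + t = 6; constraint 9: r + p = 7 — and the others hold by inspection.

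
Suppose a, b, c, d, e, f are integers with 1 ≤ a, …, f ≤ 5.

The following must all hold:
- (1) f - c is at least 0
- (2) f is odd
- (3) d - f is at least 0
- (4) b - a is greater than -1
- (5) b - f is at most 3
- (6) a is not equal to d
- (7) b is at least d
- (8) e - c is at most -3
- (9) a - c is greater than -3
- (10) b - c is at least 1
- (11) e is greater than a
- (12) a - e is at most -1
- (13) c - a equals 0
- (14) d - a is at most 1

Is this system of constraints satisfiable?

Constraints 3, 5, 8, 10, 12, and 14 give a − d ≥ -1, d − f ≥ 0, f − b ≥ -3, b − c ≥ 1, c − e ≥ 3, e − a ≥ 1.
Adding all 6 inequalities: the left sides telescope to 0, and the right sides sum to (-1) + 0 + (-3) + 1 + 3 + 1 = 1. So 0 ≥ 1, which is false.

Unsatisfiable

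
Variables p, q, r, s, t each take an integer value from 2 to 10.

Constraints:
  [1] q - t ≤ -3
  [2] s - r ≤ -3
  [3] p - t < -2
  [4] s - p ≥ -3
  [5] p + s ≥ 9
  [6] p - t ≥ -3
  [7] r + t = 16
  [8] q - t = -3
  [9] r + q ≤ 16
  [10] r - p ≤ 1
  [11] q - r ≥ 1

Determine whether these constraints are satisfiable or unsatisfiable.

Constraints 1, 2, 4, 6, and 11 give p − t ≥ -3, t − q ≥ 3, q − r ≥ 1, r − s ≥ 3, s − p ≥ -3.
Adding all 5 inequalities: the left sides telescope to 0, and the right sides sum to (-3) + 3 + 1 + 3 + (-3) = 1. So 0 ≥ 1, which is false.

Unsatisfiable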